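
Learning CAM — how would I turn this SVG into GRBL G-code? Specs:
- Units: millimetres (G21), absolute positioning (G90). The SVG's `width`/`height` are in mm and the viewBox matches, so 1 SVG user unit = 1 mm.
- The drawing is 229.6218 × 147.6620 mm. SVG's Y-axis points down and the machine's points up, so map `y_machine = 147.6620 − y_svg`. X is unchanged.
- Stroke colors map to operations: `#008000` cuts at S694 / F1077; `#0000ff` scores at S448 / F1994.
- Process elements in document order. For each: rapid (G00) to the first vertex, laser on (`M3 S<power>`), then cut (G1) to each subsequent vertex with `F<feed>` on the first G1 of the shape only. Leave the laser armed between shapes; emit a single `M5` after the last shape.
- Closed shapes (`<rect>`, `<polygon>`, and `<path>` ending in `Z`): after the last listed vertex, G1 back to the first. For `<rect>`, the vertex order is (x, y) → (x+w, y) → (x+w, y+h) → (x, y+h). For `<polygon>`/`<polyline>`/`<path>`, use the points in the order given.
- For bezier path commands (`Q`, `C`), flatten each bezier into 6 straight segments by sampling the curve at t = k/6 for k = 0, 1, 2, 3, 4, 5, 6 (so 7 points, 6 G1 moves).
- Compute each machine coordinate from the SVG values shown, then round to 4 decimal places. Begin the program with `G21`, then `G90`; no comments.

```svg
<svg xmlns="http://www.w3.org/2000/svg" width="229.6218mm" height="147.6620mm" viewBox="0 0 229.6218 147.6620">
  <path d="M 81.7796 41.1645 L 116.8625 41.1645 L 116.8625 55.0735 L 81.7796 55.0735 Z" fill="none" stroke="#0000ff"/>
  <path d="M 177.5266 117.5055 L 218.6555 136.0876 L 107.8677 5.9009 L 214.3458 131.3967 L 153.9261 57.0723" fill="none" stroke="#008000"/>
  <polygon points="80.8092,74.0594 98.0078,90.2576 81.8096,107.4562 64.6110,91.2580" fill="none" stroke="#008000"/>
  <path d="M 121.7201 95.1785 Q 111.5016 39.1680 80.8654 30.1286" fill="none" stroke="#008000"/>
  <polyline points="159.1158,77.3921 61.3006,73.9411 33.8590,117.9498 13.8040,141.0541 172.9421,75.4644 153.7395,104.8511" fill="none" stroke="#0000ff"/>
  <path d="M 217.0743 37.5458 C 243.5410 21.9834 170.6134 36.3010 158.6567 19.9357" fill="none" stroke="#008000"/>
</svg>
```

viewBox `0 0 229.6218 147.6620` with mm width/height → 1 unit = 1 mm. Flip: y_m = 147.6620 − y_svg.

**Shape 1** — `<path>` rectangle, stroke `#0000ff` → score (S448, F1994). Machine vertices: (81.7796,106.4975) → (116.8625,106.4975) → (116.8625,92.5885) → (81.7796,92.5885) → (81.7796,106.4975). Closed: final G1 returns to the first vertex.

**Shape 2** — `<path>` open polyline, stroke `#008000` → cut (S694, F1077). Machine vertices: (177.5266,30.1565) → (218.6555,11.5744) → (107.8677,141.7611) → (214.3458,16.2653) → (153.9261,90.5897). Open path.

**Shape 3** — `<polygon>` regular polygon, stroke `#008000` → cut (S694, F1077). Machine vertices: (80.8092,73.6026) → (98.0078,57.4044) → (81.8096,40.2058) → (64.6110,56.4040) → (80.8092,73.6026). Closed: final G1 returns to the first vertex.

**Shape 4** — `<path>` quadratic bezier, stroke `#008000` → cut (S694, F1077). Control points (SVG): P0=(121.7201,95.1785), P1=(111.5016,39.1680), P2=(80.8654,30.1286); sampled at t=k/6. Machine vertices: (121.7201,52.4835) → (117.7468,69.8489) → (112.6391,84.6048) → (106.3972,96.7512) → (99.0209,106.2881) → (90.5103,113.2155) → (80.8654,117.5334). Open path.

**Shape 5** — `<polyline>` open polyline, stroke `#0000ff` → score (S448, F1994). Machine vertices: (159.1158,70.2699) → (61.3006,73.7209) → (33.8590,29.7122) → (13.8040,6.6079) → (172.9421,72.1976) → (153.7395,42.8109). Open path.

**Shape 6** — `<path>` cubic bezier, stroke `#008000` → cut (S694, F1077). Control points (SVG): P0=(217.0743,37.5458), P1=(243.5410,21.9834), P2=(170.6134,36.3010), P3=(158.6567,19.9357); sampled at t=k/6. Machine vertices: (217.0743,110.1162) → (222.7672,115.6878) → (216.3490,117.9617) → (202.2743,118.6202) → (184.9976,119.3456) → (168.9735,121.8202) → (158.6567,127.7263). Open path.

G21
G90
G00 X81.7796 Y106.4975
M3 S448
G1 X116.8625 Y106.4975 F1994
G1 X116.8625 Y92.5885
G1 X81.7796 Y92.5885
G1 X81.7796 Y106.4975
G00 X177.5266 Y30.1565
M3 S694
G1 X218.6555 Y11.5744 F1077
G1 X107.8677 Y141.7611
G1 X214.3458 Y16.2653
G1 X153.9261 Y90.5897
G00 X80.8092 Y73.6026
M3 S694
G1 X98.0078 Y57.4044 F1077
G1 X81.8096 Y40.2058
G1 X64.6110 Y56.4040
G1 X80.8092 Y73.6026
G00 X121.7201 Y52.4835
M3 S694
G1 X117.7468 Y69.8489 F1077
G1 X112.6391 Y84.6048
G1 X106.3972 Y96.7512
G1 X99.0209 Y106.2881
G1 X90.5103 Y113.2155
G1 X80.8654 Y117.5334
G00 X159.1158 Y70.2699
M3 S448
G1 X61.3006 Y73.7209 F1994
G1 X33.8590 Y29.7122
G1 X13.8040 Y6.6079
G1 X172.9421 Y72.1976
G1 X153.7395 Y42.8109
G00 X217.0743 Y110.1162
M3 S694
G1 X222.7672 Y115.6878 F1077
G1 X216.3490 Y117.9617
G1 X202.2743 Y118.6202
G1 X184.9976 Y119.3456
G1 X168.9735 Y121.8202
G1 X158.6567 Y127.7263
M5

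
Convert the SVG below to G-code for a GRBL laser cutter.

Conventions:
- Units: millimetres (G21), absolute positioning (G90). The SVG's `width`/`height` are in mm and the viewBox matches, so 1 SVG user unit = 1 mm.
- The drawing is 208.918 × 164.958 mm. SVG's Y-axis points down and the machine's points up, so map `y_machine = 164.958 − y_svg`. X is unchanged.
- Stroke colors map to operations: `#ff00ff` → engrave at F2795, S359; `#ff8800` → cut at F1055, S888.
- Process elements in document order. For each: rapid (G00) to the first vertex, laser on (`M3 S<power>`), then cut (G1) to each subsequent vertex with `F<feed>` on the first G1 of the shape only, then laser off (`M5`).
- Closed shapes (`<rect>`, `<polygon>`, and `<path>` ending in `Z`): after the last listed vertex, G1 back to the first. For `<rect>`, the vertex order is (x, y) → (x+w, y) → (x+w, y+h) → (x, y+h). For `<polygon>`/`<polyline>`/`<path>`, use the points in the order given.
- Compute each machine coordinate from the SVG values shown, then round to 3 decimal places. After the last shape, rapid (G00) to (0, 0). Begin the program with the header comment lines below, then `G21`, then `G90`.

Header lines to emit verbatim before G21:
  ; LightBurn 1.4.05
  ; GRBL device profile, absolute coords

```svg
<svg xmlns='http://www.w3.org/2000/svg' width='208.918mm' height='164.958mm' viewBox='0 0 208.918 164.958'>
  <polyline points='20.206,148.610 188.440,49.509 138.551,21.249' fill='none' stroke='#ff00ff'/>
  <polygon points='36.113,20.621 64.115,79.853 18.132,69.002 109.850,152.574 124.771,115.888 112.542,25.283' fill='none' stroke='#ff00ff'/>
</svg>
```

; LightBurn 1.4.05
; GRBL device profile, absolute coords
G21
G90
G00 X20.206 Y16.348
M3 S359
G1 X188.440 Y115.449 F2795
G1 X138.551 Y143.709
M5
G00 X36.113 Y144.337
M3 S359
G1 X64.115 Y85.105 F2795
G1 X18.132 Y95.956
G1 X109.850 Y12.384
G1 X124.771 Y49.070
G1 X112.542 Y139.675
G1 X36.113 Y144.337
M5
G00 X0.000 Y0.000

1 u = 1 mm; y_m = 164.958 − y.

[1] `<polyline>` open polyline, #ff00ff→engrave S359 F2795: (20.206,16.348) → (188.440,115.449) → (138.551,143.709)

[2] `<polygon>` closed polygon, #ff00ff→engrave S359 F2795: (36.113,144.337) → (64.115,85.105) → (18.132,95.956) → (109.850,12.384) → (124.771,49.070) → (112.542,139.675) → (36.113,144.337) (closed)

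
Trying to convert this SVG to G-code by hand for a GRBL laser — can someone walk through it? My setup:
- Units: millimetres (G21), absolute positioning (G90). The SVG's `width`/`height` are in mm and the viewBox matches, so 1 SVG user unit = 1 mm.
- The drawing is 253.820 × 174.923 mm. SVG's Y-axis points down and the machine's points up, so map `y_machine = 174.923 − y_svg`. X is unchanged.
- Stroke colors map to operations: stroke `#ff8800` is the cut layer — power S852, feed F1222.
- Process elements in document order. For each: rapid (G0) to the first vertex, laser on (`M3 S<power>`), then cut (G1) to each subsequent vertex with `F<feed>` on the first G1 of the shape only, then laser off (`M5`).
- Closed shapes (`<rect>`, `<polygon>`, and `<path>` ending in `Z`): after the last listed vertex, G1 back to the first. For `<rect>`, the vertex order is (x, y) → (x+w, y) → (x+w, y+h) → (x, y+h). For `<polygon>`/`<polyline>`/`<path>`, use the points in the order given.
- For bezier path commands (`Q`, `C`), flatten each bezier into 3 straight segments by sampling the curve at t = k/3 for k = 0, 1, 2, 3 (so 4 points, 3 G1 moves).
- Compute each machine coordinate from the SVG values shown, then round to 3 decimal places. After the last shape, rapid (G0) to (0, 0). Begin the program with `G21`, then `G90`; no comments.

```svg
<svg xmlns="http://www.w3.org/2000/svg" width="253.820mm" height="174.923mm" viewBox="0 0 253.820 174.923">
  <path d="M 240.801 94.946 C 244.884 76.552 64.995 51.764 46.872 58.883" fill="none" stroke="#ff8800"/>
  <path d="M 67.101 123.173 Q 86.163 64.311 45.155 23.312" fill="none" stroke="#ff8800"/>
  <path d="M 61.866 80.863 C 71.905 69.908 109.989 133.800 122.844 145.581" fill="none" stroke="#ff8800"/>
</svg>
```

G21
G90
G0 X240.801 Y79.977
M3 S852
G1 X196.365 Y99.084 F1222
G1 X106.112 Y113.942
G1 X46.872 Y116.040
M5
G0 X67.101 Y51.750
M3 S852
G1 X73.135 Y89.007 F1222
G1 X65.819 Y122.294
G1 X45.155 Y151.611
M5
G0 X61.866 Y94.060
M3 S852
G1 X79.280 Y84.768 F1222
G1 X103.552 Y53.791
G1 X122.844 Y29.342
M5
G0 X0.000 Y0.000

Since the viewBox matches the mm dimensions, user units are millimetres directly. The only transform is the Y-flip y_m = 174.923 − y_svg.

Shape 1 is a cubic bezier drawn with `<path>`. Its stroke #ff8800 means cut at S852, F1222. After flipping Y the toolpath is (240.801,79.977) → (196.365,99.084) → (106.112,113.942) → (46.872,116.040).

Shape 2 is a quadratic bezier drawn with `<path>`. Its stroke #ff8800 means cut at S852, F1222. After flipping Y the toolpath is (67.101,51.750) → (73.135,89.007) → (65.819,122.294) → (45.155,151.611).

Shape 3 is a cubic bezier drawn with `<path>`. Its stroke #ff8800 means cut at S852, F1222. After flipping Y the toolpath is (61.866,94.060) → (79.280,84.768) → (103.552,53.791) → (122.844,29.342).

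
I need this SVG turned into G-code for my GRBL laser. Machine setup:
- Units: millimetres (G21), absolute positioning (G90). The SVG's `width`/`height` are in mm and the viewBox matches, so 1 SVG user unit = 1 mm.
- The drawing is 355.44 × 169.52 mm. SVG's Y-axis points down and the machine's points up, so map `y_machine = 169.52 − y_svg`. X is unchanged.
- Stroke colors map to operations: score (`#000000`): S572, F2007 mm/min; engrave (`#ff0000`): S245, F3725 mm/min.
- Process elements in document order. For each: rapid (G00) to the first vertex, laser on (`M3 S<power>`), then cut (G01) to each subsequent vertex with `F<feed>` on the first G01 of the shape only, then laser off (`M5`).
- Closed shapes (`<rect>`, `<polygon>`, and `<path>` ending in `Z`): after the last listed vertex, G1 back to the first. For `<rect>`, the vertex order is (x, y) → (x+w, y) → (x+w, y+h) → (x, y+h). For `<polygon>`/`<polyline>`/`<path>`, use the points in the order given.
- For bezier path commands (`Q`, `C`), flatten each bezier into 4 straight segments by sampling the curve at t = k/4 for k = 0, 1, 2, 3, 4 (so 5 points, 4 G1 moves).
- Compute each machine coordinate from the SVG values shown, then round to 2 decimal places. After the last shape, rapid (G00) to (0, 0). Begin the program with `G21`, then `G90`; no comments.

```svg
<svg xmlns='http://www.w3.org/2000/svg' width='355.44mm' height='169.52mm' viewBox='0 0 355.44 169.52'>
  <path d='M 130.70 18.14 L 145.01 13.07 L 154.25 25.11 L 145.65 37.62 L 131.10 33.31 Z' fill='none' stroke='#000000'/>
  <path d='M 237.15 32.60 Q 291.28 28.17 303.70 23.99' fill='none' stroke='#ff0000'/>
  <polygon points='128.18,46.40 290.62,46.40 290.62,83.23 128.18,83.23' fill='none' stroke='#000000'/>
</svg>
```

1 u = 1 mm; y_m = 169.52 − y.

[1] `<path>` regular polygon, #000000→score S572 F2007: (130.70,151.38) → (145.01,156.45) → (154.25,144.41) → (145.65,131.90) → (131.10,136.21) → (130.70,151.38) (closed)

[2] `<path>` quadratic bezier, #ff0000→engrave S245 F3725: (237.15,136.92) → (261.61,139.12) → (280.85,141.29) → (294.88,143.42) → (303.70,145.53)

[3] `<polygon>` rectangle, #000000→score S572 F2007: (128.18,123.12) → (290.62,123.12) → (290.62,86.29) → (128.18,86.29) → (128.18,123.12) (closed)

G21
G90
G00 X130.70 Y151.38
M3 S572
G01 X145.01 Y156.45 F2007
G01 X154.25 Y144.41
G01 X145.65 Y131.90
G01 X131.10 Y136.21
G01 X130.70 Y151.38
M5
G00 X237.15 Y136.92
M3 S245
G01 X261.61 Y139.12 F3725
G01 X280.85 Y141.29
G01 X294.88 Y143.42
G01 X303.70 Y145.53
M5
G00 X128.18 Y123.12
M3 S572
G01 X290.62 Y123.12 F2007
G01 X290.62 Y86.29
G01 X128.18 Y86.29
G01 X128.18 Y123.12
M5
G00 X0.00 Y0.00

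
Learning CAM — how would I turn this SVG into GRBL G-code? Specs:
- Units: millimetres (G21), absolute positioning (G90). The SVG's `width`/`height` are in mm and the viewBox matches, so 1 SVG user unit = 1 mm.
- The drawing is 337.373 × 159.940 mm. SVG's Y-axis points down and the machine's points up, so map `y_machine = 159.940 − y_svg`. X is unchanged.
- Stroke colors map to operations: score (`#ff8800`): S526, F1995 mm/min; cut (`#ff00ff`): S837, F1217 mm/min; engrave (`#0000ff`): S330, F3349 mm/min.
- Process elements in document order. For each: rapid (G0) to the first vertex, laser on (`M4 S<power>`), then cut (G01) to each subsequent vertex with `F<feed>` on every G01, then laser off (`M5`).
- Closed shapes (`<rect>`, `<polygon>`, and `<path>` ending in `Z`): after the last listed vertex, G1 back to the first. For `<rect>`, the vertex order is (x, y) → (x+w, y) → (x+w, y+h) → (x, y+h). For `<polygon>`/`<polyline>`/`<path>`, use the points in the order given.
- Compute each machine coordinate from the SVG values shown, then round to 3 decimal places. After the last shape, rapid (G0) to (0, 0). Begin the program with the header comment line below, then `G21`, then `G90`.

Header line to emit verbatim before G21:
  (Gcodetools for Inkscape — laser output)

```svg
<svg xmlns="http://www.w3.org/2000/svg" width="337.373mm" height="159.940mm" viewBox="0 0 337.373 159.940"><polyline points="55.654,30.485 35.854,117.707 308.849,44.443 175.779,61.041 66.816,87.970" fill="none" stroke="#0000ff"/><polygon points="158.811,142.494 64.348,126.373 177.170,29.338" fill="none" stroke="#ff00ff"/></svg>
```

(Gcodetools for Inkscape — laser output)
G21
G90
G0 X55.654 Y129.455
M4 S330
G01 X35.854 Y42.233 F3349
G01 X308.849 Y115.497 F3349
G01 X175.779 Y98.899 F3349
G01 X66.816 Y71.970 F3349
M5
G0 X158.811 Y17.446
M4 S837
G01 X64.348 Y33.567 F1217
G01 X177.170 Y130.602 F1217
G01 X158.811 Y17.446 F1217
M5
G0 X0.000 Y0.000

Since the viewBox matches the mm dimensions, user units are millimetres directly. The only transform is the Y-flip y_m = 159.940 − y_svg.

Shape 1 is a open polyline drawn with `<polyline>`. Its stroke #0000ff means engrave at S330, F3349. After flipping Y the toolpath is (55.654,129.455) → (35.854,42.233) → (308.849,115.497) → (175.779,98.899) → (66.816,71.970).

Shape 2 is a closed polygon drawn with `<polygon>`. Its stroke #ff00ff means cut at S837, F1217. After flipping Y the toolpath is (158.811,17.446) → (64.348,33.567) → (177.170,130.602) → (158.811,17.446), returning to the start.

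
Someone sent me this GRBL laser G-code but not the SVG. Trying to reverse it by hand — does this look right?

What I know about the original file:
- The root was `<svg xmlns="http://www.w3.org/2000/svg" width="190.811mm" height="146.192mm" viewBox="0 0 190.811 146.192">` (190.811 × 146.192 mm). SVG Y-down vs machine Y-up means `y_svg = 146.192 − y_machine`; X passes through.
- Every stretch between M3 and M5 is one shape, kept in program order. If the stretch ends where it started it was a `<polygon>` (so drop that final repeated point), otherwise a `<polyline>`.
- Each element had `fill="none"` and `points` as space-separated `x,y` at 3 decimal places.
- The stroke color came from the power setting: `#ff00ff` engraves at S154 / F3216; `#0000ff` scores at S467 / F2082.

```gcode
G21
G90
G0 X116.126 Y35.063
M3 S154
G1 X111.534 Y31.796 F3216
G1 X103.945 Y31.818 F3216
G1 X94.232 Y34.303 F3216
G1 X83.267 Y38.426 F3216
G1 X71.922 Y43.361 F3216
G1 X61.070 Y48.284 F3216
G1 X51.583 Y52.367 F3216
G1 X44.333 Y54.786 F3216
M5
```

Each laser-on run becomes one SVG element. Flip Y back into SVG space with y_svg = 146.192 − y_machine. Every run uses S154, so all elements get stroke `#ff00ff` (engrave).

Run 1: The run is open, so emit a `<polyline>` with points (Y-flipped): 116.126,111.129 111.534,114.396 103.945,114.374 94.232,111.889 83.267,107.766 71.922,102.831 61.070,97.908 51.583,93.825 44.333,91.406.

<svg xmlns="http://www.w3.org/2000/svg" width="190.811mm" height="146.192mm" viewBox="0 0 190.811 146.192">
  <polyline points="116.126,111.129 111.534,114.396 103.945,114.374 94.232,111.889 83.267,107.766 71.922,102.831 61.070,97.908 51.583,93.825 44.333,91.406" fill="none" stroke="#ff00ff"/>
</svg>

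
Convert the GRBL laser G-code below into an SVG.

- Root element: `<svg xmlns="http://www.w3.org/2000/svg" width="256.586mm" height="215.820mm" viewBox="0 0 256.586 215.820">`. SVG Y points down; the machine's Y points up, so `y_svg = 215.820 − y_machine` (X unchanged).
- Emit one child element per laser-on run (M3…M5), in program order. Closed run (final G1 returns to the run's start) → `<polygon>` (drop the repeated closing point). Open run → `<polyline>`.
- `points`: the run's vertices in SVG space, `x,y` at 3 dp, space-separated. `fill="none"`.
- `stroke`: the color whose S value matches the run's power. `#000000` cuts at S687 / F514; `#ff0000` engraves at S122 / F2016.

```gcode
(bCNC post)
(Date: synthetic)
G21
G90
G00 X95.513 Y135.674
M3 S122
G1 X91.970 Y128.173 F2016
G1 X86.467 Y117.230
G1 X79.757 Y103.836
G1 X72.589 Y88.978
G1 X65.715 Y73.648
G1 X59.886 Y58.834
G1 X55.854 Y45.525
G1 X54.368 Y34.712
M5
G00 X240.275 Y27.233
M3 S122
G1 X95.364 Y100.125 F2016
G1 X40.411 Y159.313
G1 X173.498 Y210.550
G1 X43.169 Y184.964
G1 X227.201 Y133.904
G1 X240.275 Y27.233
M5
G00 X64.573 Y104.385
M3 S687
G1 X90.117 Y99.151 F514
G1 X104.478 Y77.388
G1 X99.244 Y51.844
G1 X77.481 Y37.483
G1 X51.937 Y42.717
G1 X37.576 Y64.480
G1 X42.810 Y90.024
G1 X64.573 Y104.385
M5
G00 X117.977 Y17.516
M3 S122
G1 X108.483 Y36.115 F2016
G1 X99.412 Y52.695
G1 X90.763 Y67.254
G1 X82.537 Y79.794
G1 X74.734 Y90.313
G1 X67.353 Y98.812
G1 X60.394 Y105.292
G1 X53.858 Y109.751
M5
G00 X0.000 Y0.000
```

y_svg = 215.820 − y_m.

[1] S122→`#ff0000` (engrave); open run; points: 95.513,80.146 91.970,87.647 86.467,98.590 79.757,111.984 72.589,126.842 65.715,142.172 59.886,156.986 55.854,170.295 54.368,181.108

[2] S122→`#ff0000` (engrave); closed run; points: 240.275,188.587 95.364,115.695 40.411,56.507 173.498,5.270 43.169,30.856 227.201,81.916

[3] S687→`#000000` (cut); closed run; points: 64.573,111.435 90.117,116.669 104.478,138.432 99.244,163.976 77.481,178.337 51.937,173.103 37.576,151.340 42.810,125.796

[4] S122→`#ff0000` (engrave); open run; points: 117.977,198.304 108.483,179.705 99.412,163.125 90.763,148.566 82.537,136.026 74.734,125.507 67.353,117.008 60.394,110.528 53.858,106.069

<svg xmlns="http://www.w3.org/2000/svg" width="256.586mm" height="215.820mm" viewBox="0 0 256.586 215.820">
  <polyline points="95.513,80.146 91.970,87.647 86.467,98.590 79.757,111.984 72.589,126.842 65.715,142.172 59.886,156.986 55.854,170.295 54.368,181.108" fill="none" stroke="#ff0000"/>
  <polygon points="240.275,188.587 95.364,115.695 40.411,56.507 173.498,5.270 43.169,30.856 227.201,81.916" fill="none" stroke="#ff0000"/>
  <polygon points="64.573,111.435 90.117,116.669 104.478,138.432 99.244,163.976 77.481,178.337 51.937,173.103 37.576,151.340 42.810,125.796" fill="none" stroke="#000000"/>
  <polyline points="117.977,198.304 108.483,179.705 99.412,163.125 90.763,148.566 82.537,136.026 74.734,125.507 67.353,117.008 60.394,110.528 53.858,106.069" fill="none" stroke="#ff0000"/>
</svg>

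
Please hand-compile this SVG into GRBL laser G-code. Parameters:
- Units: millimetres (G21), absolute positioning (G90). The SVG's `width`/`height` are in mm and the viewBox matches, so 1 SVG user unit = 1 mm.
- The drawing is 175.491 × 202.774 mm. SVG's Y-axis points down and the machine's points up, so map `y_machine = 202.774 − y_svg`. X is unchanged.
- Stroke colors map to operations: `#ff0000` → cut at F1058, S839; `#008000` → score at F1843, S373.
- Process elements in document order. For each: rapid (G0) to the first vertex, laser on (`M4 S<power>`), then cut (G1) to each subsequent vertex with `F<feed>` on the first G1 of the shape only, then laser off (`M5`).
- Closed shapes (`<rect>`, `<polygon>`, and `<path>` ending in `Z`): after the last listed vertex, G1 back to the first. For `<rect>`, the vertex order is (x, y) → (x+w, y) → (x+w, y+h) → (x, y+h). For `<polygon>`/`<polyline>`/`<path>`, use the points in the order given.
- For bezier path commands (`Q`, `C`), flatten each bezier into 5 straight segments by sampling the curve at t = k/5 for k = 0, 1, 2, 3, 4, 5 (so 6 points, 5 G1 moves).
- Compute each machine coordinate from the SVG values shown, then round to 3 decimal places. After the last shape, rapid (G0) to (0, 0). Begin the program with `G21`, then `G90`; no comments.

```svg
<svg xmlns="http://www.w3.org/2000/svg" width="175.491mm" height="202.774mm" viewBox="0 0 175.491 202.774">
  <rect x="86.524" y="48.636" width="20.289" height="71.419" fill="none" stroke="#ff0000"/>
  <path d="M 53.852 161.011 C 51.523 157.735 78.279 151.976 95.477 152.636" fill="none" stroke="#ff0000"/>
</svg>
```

G21
G90
G0 X86.524 Y154.138
M4 S839
G1 X106.813 Y154.138 F1058
G1 X106.813 Y82.719
G1 X86.524 Y82.719
G1 X86.524 Y154.138
M5
G0 X53.852 Y41.763
M4 S839
G1 X55.636 Y43.955 F1058
G1 X62.545 Y46.316
G1 X72.725 Y48.419
G1 X84.320 Y49.835
G1 X95.477 Y50.138
M5
G0 X0.000 Y0.000

Since the viewBox matches the mm dimensions, user units are millimetres directly. The only transform is the Y-flip y_m = 202.774 − y_svg.

Shape 1 is a rectangle drawn with `<rect>`. Its stroke #ff0000 means cut at S839, F1058. After flipping Y the toolpath is (86.524,154.138) → (106.813,154.138) → (106.813,82.719) → (86.524,82.719) → (86.524,154.138), returning to the start.

Shape 2 is a cubic bezier drawn with `<path>`. Its stroke #ff0000 means cut at S839, F1058. After flipping Y the toolpath is (53.852,41.763) → (55.636,43.955) → (62.545,46.316) → (72.725,48.419) → (84.320,49.835) → (95.477,50.138).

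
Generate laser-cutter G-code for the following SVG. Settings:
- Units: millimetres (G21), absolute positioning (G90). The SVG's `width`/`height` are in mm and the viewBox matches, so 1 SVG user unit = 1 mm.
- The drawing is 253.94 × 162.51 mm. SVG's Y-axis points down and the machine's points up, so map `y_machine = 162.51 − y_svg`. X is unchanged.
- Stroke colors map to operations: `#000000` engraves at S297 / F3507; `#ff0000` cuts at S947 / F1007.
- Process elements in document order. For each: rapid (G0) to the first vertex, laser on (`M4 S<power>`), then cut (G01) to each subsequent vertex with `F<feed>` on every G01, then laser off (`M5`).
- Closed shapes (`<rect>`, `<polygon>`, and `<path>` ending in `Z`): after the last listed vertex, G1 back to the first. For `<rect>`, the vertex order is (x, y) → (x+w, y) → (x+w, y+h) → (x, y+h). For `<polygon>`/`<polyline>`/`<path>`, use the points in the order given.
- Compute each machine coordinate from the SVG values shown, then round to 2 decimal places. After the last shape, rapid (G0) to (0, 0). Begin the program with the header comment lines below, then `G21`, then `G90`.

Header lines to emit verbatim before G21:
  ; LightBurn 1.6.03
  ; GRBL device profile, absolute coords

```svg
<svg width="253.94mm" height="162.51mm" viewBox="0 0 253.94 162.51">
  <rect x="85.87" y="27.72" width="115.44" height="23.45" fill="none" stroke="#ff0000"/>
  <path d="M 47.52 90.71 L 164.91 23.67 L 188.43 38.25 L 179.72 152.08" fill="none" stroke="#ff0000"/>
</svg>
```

; LightBurn 1.6.03
; GRBL device profile, absolute coords
G21
G90
G0 X85.87 Y134.79
M4 S947
G01 X201.31 Y134.79 F1007
G01 X201.31 Y111.34 F1007
G01 X85.87 Y111.34 F1007
G01 X85.87 Y134.79 F1007
M5
G0 X47.52 Y71.80
M4 S947
G01 X164.91 Y138.84 F1007
G01 X188.43 Y124.26 F1007
G01 X179.72 Y10.43 F1007
M5
G0 X0.00 Y0.00

Since the viewBox matches the mm dimensions, user units are millimetres directly. The only transform is the Y-flip y_m = 162.51 − y_svg.

Shape 1 is a rectangle drawn with `<rect>`. Its stroke #ff0000 means cut at S947, F1007. After flipping Y the toolpath is (85.87,134.79) → (201.31,134.79) → (201.31,111.34) → (85.87,111.34) → (85.87,134.79), returning to the start.

Shape 2 is a open polyline drawn with `<path>`. Its stroke #ff0000 means cut at S947, F1007. After flipping Y the toolpath is (47.52,71.80) → (164.91,138.84) → (188.43,124.26) → (179.72,10.43).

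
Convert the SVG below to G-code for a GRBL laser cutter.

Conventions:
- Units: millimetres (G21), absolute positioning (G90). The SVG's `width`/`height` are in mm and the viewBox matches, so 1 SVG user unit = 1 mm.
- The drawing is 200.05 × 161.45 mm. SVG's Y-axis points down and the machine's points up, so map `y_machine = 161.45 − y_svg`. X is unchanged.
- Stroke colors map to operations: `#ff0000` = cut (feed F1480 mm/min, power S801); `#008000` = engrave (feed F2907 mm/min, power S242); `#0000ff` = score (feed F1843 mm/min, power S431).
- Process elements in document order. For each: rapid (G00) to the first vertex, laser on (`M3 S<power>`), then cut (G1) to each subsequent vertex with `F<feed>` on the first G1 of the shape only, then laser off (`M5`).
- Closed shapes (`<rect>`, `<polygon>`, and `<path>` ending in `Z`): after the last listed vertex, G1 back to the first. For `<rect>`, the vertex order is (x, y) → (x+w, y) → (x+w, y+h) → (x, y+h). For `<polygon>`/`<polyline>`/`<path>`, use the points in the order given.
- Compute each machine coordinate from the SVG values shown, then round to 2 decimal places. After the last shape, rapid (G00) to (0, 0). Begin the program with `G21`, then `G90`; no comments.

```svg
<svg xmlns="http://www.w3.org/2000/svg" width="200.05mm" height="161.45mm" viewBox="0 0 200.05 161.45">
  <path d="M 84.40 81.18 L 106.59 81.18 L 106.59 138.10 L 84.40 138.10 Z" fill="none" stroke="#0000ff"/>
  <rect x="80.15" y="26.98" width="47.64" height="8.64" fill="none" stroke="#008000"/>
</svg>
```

1 u = 1 mm; y_m = 161.45 − y.

[1] `<path>` rectangle, #0000ff→score S431 F1843: (84.40,80.27) → (106.59,80.27) → (106.59,23.35) → (84.40,23.35) → (84.40,80.27) (closed)

[2] `<rect>` rectangle, #008000→engrave S242 F2907: (80.15,134.47) → (127.79,134.47) → (127.79,125.83) → (80.15,125.83) → (80.15,134.47) (closed)

G21
G90
G00 X84.40 Y80.27
M3 S431
G1 X106.59 Y80.27 F1843
G1 X106.59 Y23.35
G1 X84.40 Y23.35
G1 X84.40 Y80.27
M5
G00 X80.15 Y134.47
M3 S242
G1 X127.79 Y134.47 F2907
G1 X127.79 Y125.83
G1 X80.15 Y125.83
G1 X80.15 Y134.47
M5
G00 X0.00 Y0.00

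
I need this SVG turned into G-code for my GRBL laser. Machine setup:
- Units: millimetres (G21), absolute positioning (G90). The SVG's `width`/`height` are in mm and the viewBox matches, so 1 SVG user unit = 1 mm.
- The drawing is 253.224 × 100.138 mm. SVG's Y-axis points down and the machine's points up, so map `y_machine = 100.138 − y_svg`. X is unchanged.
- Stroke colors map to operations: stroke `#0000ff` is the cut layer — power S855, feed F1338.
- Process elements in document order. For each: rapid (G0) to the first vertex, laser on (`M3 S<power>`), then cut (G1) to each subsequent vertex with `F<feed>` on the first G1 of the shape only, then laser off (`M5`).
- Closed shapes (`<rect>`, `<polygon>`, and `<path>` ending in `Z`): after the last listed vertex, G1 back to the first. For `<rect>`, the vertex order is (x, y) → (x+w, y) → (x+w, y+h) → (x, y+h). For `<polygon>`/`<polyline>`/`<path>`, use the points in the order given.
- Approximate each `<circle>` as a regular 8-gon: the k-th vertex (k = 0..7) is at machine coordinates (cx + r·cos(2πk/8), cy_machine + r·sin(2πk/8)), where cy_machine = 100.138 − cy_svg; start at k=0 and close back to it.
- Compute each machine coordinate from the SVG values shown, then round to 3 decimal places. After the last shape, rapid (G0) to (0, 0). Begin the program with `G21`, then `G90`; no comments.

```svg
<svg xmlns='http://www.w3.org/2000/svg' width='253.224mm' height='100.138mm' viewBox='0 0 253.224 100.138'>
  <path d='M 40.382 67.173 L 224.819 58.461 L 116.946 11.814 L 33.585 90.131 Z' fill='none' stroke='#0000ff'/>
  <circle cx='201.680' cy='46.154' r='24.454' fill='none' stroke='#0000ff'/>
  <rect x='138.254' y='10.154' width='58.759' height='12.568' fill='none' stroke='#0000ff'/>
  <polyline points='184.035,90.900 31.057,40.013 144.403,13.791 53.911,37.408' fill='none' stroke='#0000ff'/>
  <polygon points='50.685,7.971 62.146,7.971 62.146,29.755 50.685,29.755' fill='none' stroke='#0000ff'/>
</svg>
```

G21
G90
G0 X40.382 Y32.965
M3 S855
G1 X224.819 Y41.677 F1338
G1 X116.946 Y88.324
G1 X33.585 Y10.007
G1 X40.382 Y32.965
M5
G0 X226.134 Y53.984
M3 S855
G1 X218.972 Y71.276 F1338
G1 X201.680 Y78.438
G1 X184.388 Y71.276
G1 X177.226 Y53.984
G1 X184.388 Y36.692
G1 X201.680 Y29.530
G1 X218.972 Y36.692
G1 X226.134 Y53.984
M5
G0 X138.254 Y89.984
M3 S855
G1 X197.013 Y89.984 F1338
G1 X197.013 Y77.416
G1 X138.254 Y77.416
G1 X138.254 Y89.984
M5
G0 X184.035 Y9.238
M3 S855
G1 X31.057 Y60.125 F1338
G1 X144.403 Y86.347
G1 X53.911 Y62.730
M5
G0 X50.685 Y92.167
M3 S855
G1 X62.146 Y92.167 F1338
G1 X62.146 Y70.383
G1 X50.685 Y70.383
G1 X50.685 Y92.167
M5
G0 X0.000 Y0.000

viewBox `0 0 253.224 100.138` with mm width/height → 1 unit = 1 mm. Flip: y_m = 100.138 − y_svg.

**Shape 1** — `<path>` closed polygon, stroke `#0000ff` → cut (S855, F1338). Machine vertices: (40.382,32.965) → (224.819,41.677) → (116.946,88.324) → (33.585,10.007) → (40.382,32.965). Closed: final G1 returns to the first vertex.

**Shape 2** — `<circle>` circle, stroke `#0000ff` → cut (S855, F1338). Machine vertices: (226.134,53.984) → (218.972,71.276) → (201.680,78.438) → (184.388,71.276) → (177.226,53.984) → (184.388,36.692) → (201.680,29.530) → (218.972,36.692) → (226.134,53.984). Closed: final G1 returns to the first vertex.

**Shape 3** — `<rect>` rectangle, stroke `#0000ff` → cut (S855, F1338). Machine vertices: (138.254,89.984) → (197.013,89.984) → (197.013,77.416) → (138.254,77.416) → (138.254,89.984). Closed: final G1 returns to the first vertex.

**Shape 4** — `<polyline>` open polyline, stroke `#0000ff` → cut (S855, F1338). Machine vertices: (184.035,9.238) → (31.057,60.125) → (144.403,86.347) → (53.911,62.730). Open path.

**Shape 5** — `<polygon>` rectangle, stroke `#0000ff` → cut (S855, F1338). Machine vertices: (50.685,92.167) → (62.146,92.167) → (62.146,70.383) → (50.685,70.383) → (50.685,92.167). Closed: final G1 returns to the first vertex.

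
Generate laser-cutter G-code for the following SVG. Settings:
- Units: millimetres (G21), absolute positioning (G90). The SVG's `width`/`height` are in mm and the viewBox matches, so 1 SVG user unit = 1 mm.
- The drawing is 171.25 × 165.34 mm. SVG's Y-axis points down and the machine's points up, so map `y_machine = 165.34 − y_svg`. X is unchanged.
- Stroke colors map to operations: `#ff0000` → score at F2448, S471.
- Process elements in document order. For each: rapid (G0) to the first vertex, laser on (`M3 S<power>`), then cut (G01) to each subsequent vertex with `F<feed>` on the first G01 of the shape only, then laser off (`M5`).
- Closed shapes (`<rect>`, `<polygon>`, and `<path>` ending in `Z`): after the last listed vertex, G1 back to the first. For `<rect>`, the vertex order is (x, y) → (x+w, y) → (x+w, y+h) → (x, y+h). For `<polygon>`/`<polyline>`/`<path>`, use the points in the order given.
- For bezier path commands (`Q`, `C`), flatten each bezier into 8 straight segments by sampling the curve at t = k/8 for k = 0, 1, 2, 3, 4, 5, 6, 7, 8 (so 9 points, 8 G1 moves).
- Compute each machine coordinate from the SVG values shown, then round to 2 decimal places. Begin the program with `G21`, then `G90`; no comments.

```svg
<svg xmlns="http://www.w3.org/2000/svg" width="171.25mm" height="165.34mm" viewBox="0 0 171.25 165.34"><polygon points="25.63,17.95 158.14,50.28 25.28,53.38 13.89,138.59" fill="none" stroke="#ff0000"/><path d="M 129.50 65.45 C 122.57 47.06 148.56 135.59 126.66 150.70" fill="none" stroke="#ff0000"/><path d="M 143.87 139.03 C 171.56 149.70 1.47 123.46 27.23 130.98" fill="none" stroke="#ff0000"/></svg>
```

G21
G90
G0 X25.63 Y147.39
M3 S471
G01 X158.14 Y115.06 F2448
G01 X25.28 Y111.96
G01 X13.89 Y26.75
G01 X25.63 Y147.39
M5
G0 X129.50 Y99.89
M3 S471
G01 X128.29 Y102.13 F2448
G01 X129.21 Y96.45
G01 X131.33 Y84.98
G01 X133.69 Y69.83
G01 X135.36 Y53.10
G01 X135.37 Y36.92
G01 X132.79 Y23.40
G01 X126.66 Y14.64
M5
G0 X143.87 Y26.31
M3 S471
G01 X145.75 Y23.90 F2448
G01 X133.70 Y24.12
G01 X112.34 Y26.15
G01 X86.27 Y29.15
G01 X60.12 Y32.30
G01 X38.48 Y34.77
G01 X25.98 Y35.74
G01 X27.23 Y34.36
M5

viewBox `0 0 171.25 165.34` with mm width/height → 1 unit = 1 mm. Flip: y_m = 165.34 − y_svg.

**Shape 1** — `<polygon>` closed polygon, stroke `#ff0000` → score (S471, F2448). Machine vertices: (25.63,147.39) → (158.14,115.06) → (25.28,111.96) → (13.89,26.75) → (25.63,147.39). Closed: final G1 returns to the first vertex.

**Shape 2** — `<path>` cubic bezier, stroke `#ff0000` → score (S471, F2448). Control points (SVG): P0=(129.50,65.45), P1=(122.57,47.06), P2=(148.56,135.59), P3=(126.66,150.70); sampled at t=k/8. Machine vertices: (129.50,99.89) → (128.29,102.13) → (129.21,96.45) → (131.33,84.98) → (133.69,69.83) → (135.36,53.10) → (135.37,36.92) → (132.79,23.40) → (126.66,14.64). Open path.

**Shape 3** — `<path>` cubic bezier, stroke `#ff0000` → score (S471, F2448). Control points (SVG): P0=(143.87,139.03), P1=(171.56,149.70), P2=(1.47,123.46), P3=(27.23,130.98); sampled at t=k/8. Machine vertices: (143.87,26.31) → (145.75,23.90) → (133.70,24.12) → (112.34,26.15) → (86.27,29.15) → (60.12,32.30) → (38.48,34.77) → (25.98,35.74) → (27.23,34.36). Open path.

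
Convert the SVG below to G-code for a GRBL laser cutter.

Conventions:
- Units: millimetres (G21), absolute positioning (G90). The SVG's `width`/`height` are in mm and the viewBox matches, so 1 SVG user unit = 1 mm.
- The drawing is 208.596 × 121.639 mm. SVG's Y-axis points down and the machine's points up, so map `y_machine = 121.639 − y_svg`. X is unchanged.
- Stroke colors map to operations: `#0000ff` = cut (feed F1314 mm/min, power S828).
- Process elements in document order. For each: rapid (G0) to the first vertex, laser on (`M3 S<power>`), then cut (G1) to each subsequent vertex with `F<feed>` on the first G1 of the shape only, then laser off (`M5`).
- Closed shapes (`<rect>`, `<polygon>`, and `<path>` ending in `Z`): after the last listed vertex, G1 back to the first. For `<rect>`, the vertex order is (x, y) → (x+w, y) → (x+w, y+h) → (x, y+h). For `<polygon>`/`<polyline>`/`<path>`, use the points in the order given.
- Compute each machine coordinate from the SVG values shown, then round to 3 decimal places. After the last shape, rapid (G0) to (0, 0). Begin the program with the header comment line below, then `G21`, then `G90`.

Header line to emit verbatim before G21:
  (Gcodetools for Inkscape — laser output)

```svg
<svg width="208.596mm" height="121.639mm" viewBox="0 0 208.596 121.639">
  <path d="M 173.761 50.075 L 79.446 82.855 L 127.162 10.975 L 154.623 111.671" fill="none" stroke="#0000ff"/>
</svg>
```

(Gcodetools for Inkscape — laser output)
G21
G90
G0 X173.761 Y71.564
M3 S828
G1 X79.446 Y38.784 F1314
G1 X127.162 Y110.664
G1 X154.623 Y9.968
M5
G0 X0.000 Y0.000

viewBox `0 0 208.596 121.639` with mm width/height → 1 unit = 1 mm. Flip: y_m = 121.639 − y_svg.

**Shape 1** — `<path>` open polyline, stroke `#0000ff` → cut (S828, F1314). Machine vertices: (173.761,71.564) → (79.446,38.784) → (127.162,110.664) → (154.623,9.968). Open path.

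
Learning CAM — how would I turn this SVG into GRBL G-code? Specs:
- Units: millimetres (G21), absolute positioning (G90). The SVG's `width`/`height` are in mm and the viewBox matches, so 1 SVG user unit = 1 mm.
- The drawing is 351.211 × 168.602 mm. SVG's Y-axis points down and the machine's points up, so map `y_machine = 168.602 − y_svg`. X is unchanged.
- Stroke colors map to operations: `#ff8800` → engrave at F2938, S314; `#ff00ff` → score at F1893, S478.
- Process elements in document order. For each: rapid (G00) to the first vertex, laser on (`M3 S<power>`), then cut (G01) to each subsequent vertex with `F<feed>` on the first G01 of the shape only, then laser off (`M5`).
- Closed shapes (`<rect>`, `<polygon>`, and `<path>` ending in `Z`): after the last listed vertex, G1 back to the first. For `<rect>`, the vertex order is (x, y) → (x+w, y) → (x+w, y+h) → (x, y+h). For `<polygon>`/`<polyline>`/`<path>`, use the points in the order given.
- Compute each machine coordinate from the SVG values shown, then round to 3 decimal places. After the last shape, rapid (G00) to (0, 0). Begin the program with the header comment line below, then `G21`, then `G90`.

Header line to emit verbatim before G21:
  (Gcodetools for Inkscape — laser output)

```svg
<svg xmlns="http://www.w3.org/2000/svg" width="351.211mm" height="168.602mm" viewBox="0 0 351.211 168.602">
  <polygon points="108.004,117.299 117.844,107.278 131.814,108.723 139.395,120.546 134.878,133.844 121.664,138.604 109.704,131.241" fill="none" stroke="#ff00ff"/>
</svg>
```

Since the viewBox matches the mm dimensions, user units are millimetres directly. The only transform is the Y-flip y_m = 168.602 − y_svg.

Shape 1 is a regular polygon drawn with `<polygon>`. Its stroke #ff00ff means score at S478, F1893. After flipping Y the toolpath is (108.004,51.303) → (117.844,61.324) → (131.814,59.879) → (139.395,48.056) → (134.878,34.758) → (121.664,29.998) → (109.704,37.361) → (108.004,51.303), returning to the start.

(Gcodetools for Inkscape — laser output)
G21
G90
G00 X108.004 Y51.303
M3 S478
G01 X117.844 Y61.324 F1893
G01 X131.814 Y59.879
G01 X139.395 Y48.056
G01 X134.878 Y34.758
G01 X121.664 Y29.998
G01 X109.704 Y37.361
G01 X108.004 Y51.303
M5
G00 X0.000 Y0.000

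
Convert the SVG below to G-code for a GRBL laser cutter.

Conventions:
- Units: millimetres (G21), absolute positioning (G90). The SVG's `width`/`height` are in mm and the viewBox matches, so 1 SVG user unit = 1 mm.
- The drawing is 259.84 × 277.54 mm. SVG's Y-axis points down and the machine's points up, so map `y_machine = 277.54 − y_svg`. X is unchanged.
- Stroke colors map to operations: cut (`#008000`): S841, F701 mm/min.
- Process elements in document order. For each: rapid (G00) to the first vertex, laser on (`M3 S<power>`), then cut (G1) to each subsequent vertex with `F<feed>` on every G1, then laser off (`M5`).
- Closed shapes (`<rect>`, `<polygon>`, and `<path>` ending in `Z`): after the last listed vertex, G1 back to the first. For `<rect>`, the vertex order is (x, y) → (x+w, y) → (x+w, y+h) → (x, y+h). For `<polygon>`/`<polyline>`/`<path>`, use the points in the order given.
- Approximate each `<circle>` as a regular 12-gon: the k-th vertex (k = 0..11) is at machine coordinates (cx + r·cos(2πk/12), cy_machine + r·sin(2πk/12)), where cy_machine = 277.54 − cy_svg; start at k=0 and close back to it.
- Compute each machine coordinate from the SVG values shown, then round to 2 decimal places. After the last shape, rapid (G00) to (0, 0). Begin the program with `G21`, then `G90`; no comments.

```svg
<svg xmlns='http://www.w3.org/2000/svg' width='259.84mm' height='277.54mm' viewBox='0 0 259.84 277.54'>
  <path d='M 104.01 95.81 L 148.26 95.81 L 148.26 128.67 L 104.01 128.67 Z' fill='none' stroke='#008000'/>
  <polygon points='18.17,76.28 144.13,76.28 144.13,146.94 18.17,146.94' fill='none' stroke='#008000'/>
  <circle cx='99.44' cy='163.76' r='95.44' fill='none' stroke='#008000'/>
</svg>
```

Since the viewBox matches the mm dimensions, user units are millimetres directly. The only transform is the Y-flip y_m = 277.54 − y_svg.

Shape 1 is a rectangle drawn with `<path>`. Its stroke #008000 means cut at S841, F701. After flipping Y the toolpath is (104.01,181.73) → (148.26,181.73) → (148.26,148.87) → (104.01,148.87) → (104.01,181.73), returning to the start.

Shape 2 is a rectangle drawn with `<polygon>`. Its stroke #008000 means cut at S841, F701. After flipping Y the toolpath is (18.17,201.26) → (144.13,201.26) → (144.13,130.60) → (18.17,130.60) → (18.17,201.26), returning to the start.

Shape 3 is a circle drawn with `<circle>`. Its stroke #008000 means cut at S841, F701. After flipping Y the toolpath is (194.88,113.78) → (182.09,161.50) → (147.16,196.43) → (99.44,209.22) → (51.72,196.43) → (16.79,161.50) → (4.00,113.78) → (16.79,66.06) → (51.72,31.13) → (99.44,18.34) → (147.16,31.13) → (182.09,66.06) → (194.88,113.78), returning to the start.

G21
G90
G00 X104.01 Y181.73
M3 S841
G1 X148.26 Y181.73 F701
G1 X148.26 Y148.87 F701
G1 X104.01 Y148.87 F701
G1 X104.01 Y181.73 F701
M5
G00 X18.17 Y201.26
M3 S841
G1 X144.13 Y201.26 F701
G1 X144.13 Y130.60 F701
G1 X18.17 Y130.60 F701
G1 X18.17 Y201.26 F701
M5
G00 X194.88 Y113.78
M3 S841
G1 X182.09 Y161.50 F701
G1 X147.16 Y196.43 F701
G1 X99.44 Y209.22 F701
G1 X51.72 Y196.43 F701
G1 X16.79 Y161.50 F701
G1 X4.00 Y113.78 F701
G1 X16.79 Y66.06 F701
G1 X51.72 Y31.13 F701
G1 X99.44 Y18.34 F701
G1 X147.16 Y31.13 F701
G1 X182.09 Y66.06 F701
G1 X194.88 Y113.78 F701
M5
G00 X0.00 Y0.00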